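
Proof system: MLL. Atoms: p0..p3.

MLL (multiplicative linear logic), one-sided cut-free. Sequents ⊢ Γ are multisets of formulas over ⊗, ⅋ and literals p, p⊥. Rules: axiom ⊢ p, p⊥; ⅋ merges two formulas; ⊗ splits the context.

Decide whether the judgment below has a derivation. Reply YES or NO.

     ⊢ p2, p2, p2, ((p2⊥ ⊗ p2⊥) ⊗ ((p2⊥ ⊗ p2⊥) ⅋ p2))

Proof tree:
[⊗]  ⊢ p2, p2, p2, ((p2⊥ ⊗ p2⊥) ⊗ ((p2⊥ ⊗ p2⊥) ⅋ p2))
  [⊗]  ⊢ p2, p2, (p2⊥ ⊗ p2⊥)
    [Ax]  ⊢ p2, p2⊥
    [Ax]  ⊢ p2, p2⊥
  [⅋]  ⊢ p2, ((p2⊥ ⊗ p2⊥) ⅋ p2)
    [⊗]  ⊢ p2, p2, (p2⊥ ⊗ p2⊥)
      [Ax]  ⊢ p2, p2⊥
      [Ax]  ⊢ p2, p2⊥

Result: YES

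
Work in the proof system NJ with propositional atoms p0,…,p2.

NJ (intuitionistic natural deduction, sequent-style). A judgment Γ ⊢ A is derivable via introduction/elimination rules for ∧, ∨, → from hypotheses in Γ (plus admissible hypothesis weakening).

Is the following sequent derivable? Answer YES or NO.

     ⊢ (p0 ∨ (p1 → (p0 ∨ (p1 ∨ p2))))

Proof tree:
[∨I₂]  ⊢ (p0 ∨ (p1 → (p0 ∨ (p1 ∨ p2))))
  [→I]  ⊢ (p1 → (p0 ∨ (p1 ∨ p2)))
    [∨I₂] p1 ⊢ (p0 ∨ (p1 ∨ p2))
      [∨I₁] p1 ⊢ (p1 ∨ p2)
        [Ax] p1 ⊢ p1

Result: YES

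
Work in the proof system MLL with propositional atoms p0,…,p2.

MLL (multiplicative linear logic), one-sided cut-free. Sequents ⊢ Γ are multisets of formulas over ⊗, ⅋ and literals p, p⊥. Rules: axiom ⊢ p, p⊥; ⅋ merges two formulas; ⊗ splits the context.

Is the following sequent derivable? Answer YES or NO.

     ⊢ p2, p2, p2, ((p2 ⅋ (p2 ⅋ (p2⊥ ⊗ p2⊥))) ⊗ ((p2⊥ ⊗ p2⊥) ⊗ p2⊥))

Derivation trace:
[⊗]  ⊢ p2, p2, p2, ((p2 ⅋ (p2 ⅋ (p2⊥ ⊗ p2⊥))) ⊗ ((p2⊥ ⊗ p2⊥) ⊗ p2⊥))
  [⅋]  ⊢ (p2 ⅋ (p2 ⅋ (p2⊥ ⊗ p2⊥)))
    [⅋]  ⊢ p2, (p2 ⅋ (p2⊥ ⊗ p2⊥))
      [⊗]  ⊢ p2, p2, (p2⊥ ⊗ p2⊥)
        [Ax]  ⊢ p2, p2⊥
        [Ax]  ⊢ p2, p2⊥
  [⊗]  ⊢ p2, p2, p2, ((p2⊥ ⊗ p2⊥) ⊗ p2⊥)
    [⊗]  ⊢ p2, p2, (p2⊥ ⊗ p2⊥)
      [Ax]  ⊢ p2, p2⊥
      [Ax]  ⊢ p2, p2⊥
    [Ax]  ⊢ p2, p2⊥

Result: YES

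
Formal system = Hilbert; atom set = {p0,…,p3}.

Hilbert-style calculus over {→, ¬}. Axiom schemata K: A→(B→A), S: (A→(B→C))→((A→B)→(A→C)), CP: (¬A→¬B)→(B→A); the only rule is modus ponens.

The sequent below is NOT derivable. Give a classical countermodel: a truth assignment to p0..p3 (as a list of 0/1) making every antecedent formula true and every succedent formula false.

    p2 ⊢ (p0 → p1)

Search for a countermodel by truth-table:
  v=0000: Γ:[p2=F] Δ:[(p0 → p1)=T] refutes=False
  v=0001: Γ:[p2=F] Δ:[(p0 → p1)=T] refutes=False
  v=0010: Γ:[p2=T] Δ:[(p0 → p1)=T] refutes=False
  v=0011: Γ:[p2=T] Δ:[(p0 → p1)=T] refutes=False
  v=0100: Γ:[p2=F] Δ:[(p0 → p1)=T] refutes=False
  v=0101: Γ:[p2=F] Δ:[(p0 → p1)=T] refutes=False
  v=0110: Γ:[p2=T] Δ:[(p0 → p1)=T] refutes=False
  v=0111: Γ:[p2=T] Δ:[(p0 → p1)=T] refutes=False
  v=1000: Γ:[p2=F] Δ:[(p0 → p1)=F] refutes=False
  v=1001: Γ:[p2=F] Δ:[(p0 → p1)=F] refutes=False
  v=1010: Γ:[p2=T] Δ:[(p0 → p1)=F] refutes=True  ← countermodel

Result: [1, 0, 1, 0]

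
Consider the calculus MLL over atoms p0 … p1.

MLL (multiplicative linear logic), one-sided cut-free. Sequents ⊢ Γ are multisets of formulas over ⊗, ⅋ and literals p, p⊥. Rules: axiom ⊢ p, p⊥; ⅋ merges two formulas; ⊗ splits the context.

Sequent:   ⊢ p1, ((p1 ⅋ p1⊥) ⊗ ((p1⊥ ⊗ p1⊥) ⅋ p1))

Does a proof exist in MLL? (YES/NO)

Derivation trace:
[⊗]  ⊢ p1, ((p1 ⅋ p1⊥) ⊗ ((p1⊥ ⊗ p1⊥) ⅋ p1))
  [⅋]  ⊢ (p1 ⅋ p1⊥)
    [Ax]  ⊢ p1, p1⊥
  [⅋]  ⊢ p1, ((p1⊥ ⊗ p1⊥) ⅋ p1)
    [⊗]  ⊢ p1, p1, (p1⊥ ⊗ p1⊥)
      [Ax]  ⊢ p1, p1⊥
      [Ax]  ⊢ p1, p1⊥

Result: YES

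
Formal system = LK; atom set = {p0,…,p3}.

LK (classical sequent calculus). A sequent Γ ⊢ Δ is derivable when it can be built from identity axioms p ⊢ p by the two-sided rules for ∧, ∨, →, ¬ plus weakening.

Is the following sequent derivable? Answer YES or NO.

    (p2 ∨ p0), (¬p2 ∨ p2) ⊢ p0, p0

Enumerate valuations to refute Γ ⊢ Δ:
  v=0000: Γ:[(p2 ∨ p0)=F, (¬p2 ∨ p2)=T] Δ:[p0=F, p0=F] refutes=False
  v=0001: Γ:[(p2 ∨ p0)=F, (¬p2 ∨ p2)=T] Δ:[p0=F, p0=F] refutes=False
  v=0010: Γ:[(p2 ∨ p0)=T, (¬p2 ∨ p2)=T] Δ:[p0=F, p0=F] refutes=True  ← countermodel

Result: NO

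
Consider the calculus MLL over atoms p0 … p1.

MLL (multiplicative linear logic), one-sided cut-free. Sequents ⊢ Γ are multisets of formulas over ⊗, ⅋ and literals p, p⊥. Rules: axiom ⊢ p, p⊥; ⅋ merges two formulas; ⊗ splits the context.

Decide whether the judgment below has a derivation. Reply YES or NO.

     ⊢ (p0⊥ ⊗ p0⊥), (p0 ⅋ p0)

Proof tree:
[⅋]  ⊢ (p0⊥ ⊗ p0⊥), (p0 ⅋ p0)
  [⊗]  ⊢ p0, p0, (p0⊥ ⊗ p0⊥)
    [Ax]  ⊢ p0, p0⊥
    [Ax]  ⊢ p0, p0⊥

Result: YES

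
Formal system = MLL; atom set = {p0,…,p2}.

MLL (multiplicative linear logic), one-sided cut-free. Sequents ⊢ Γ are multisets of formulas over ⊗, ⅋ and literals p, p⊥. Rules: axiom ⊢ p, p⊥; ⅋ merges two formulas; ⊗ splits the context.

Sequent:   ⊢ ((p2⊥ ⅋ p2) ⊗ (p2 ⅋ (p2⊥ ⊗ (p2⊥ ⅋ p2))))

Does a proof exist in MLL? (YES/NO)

Derivation trace:
[⊗]  ⊢ ((p2⊥ ⅋ p2) ⊗ (p2 ⅋ (p2⊥ ⊗ (p2⊥ ⅋ p2))))
  [⅋]  ⊢ (p2⊥ ⅋ p2)
    [Ax]  ⊢ p2, p2⊥
  [⅋]  ⊢ (p2 ⅋ (p2⊥ ⊗ (p2⊥ ⅋ p2)))
    [⊗]  ⊢ p2, (p2⊥ ⊗ (p2⊥ ⅋ p2))
      [Ax]  ⊢ p2, p2⊥
      [⅋]  ⊢ (p2⊥ ⅋ p2)
        [Ax]  ⊢ p2, p2⊥

Result: YES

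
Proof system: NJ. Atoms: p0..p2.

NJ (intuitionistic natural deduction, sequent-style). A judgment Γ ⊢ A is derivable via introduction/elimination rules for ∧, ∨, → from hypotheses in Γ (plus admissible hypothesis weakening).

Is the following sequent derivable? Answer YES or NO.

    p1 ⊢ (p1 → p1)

Proof tree:
[→I] p1 ⊢ (p1 → p1)
  [Wk] p1, p1 ⊢ p1
    [Ax] p1 ⊢ p1

Result: YES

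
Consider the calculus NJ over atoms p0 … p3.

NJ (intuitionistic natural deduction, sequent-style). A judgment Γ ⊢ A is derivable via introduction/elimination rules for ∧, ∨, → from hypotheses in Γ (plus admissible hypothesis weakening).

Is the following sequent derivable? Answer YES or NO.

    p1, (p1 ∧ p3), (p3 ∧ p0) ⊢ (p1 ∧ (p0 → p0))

Proof tree:
[Wk] p1, (p1 ∧ p3), (p3 ∧ p0) ⊢ (p1 ∧ (p0 → p0))
  [∧I] p1, (p1 ∧ p3) ⊢ (p1 ∧ (p0 → p0))
    [Wk] p1, (p1 ∧ p3) ⊢ p1
      [Ax] p1 ⊢ p1
    [→I]  ⊢ (p0 → p0)
      [Ax] p0 ⊢ p0

Result: YES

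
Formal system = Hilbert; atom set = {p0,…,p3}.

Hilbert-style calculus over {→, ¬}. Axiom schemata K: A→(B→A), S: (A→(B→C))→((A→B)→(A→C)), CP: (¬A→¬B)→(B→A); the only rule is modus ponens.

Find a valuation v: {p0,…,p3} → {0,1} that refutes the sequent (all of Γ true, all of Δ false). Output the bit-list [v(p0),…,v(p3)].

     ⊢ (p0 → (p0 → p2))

Search for a countermodel by truth-table:
  v=0000: Γ:[] Δ:[(p0 → (p0 → p2))=T] refutes=False
  v=0001: Γ:[] Δ:[(p0 → (p0 → p2))=T] refutes=False
  v=0010: Γ:[] Δ:[(p0 → (p0 → p2))=T] refutes=False
  v=0011: Γ:[] Δ:[(p0 → (p0 → p2))=T] refutes=False
  v=0100: Γ:[] Δ:[(p0 → (p0 → p2))=T] refutes=False
  v=0101: Γ:[] Δ:[(p0 → (p0 → p2))=T] refutes=False
  v=0110: Γ:[] Δ:[(p0 → (p0 → p2))=T] refutes=False
  v=0111: Γ:[] Δ:[(p0 → (p0 → p2))=T] refutes=False
  v=1000: Γ:[] Δ:[(p0 → (p0 → p2))=F] refutes=True  ← countermodel

Result: [1, 0, 0, 0]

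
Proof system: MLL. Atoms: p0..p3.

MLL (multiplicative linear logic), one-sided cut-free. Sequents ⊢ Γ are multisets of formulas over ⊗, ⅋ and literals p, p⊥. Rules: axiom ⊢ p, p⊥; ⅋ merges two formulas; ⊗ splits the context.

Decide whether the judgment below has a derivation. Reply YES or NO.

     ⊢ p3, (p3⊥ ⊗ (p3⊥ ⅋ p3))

Derivation trace:
[⊗]  ⊢ p3, (p3⊥ ⊗ (p3⊥ ⅋ p3))
  [Ax]  ⊢ p3, p3⊥
  [⅋]  ⊢ (p3⊥ ⅋ p3)
    [Ax]  ⊢ p3, p3⊥

Result: YES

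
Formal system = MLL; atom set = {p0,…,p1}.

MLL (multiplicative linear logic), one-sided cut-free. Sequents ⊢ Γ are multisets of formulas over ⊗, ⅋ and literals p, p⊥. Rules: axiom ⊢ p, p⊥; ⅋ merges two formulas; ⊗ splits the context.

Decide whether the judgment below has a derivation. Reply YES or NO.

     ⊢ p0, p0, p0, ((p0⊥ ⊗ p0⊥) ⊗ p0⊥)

Derivation (root first):
[⊗]  ⊢ p0, p0, p0, ((p0⊥ ⊗ p0⊥) ⊗ p0⊥)
  [⊗]  ⊢ p0, p0, (p0⊥ ⊗ p0⊥)
    [Ax]  ⊢ p0, p0⊥
    [Ax]  ⊢ p0, p0⊥
  [Ax]  ⊢ p0, p0⊥

Result: YES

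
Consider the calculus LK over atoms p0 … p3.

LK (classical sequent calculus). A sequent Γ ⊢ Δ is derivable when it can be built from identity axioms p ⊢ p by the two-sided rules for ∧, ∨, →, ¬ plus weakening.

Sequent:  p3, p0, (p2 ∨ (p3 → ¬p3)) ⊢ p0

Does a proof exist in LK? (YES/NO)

Derivation trace:
[∨L] p3, p0, (p2 ∨ (p3 → ¬p3)) ⊢ p0
  [WL] p0, p2 ⊢ p0
    [Ax] p0 ⊢ p0
  [→L] p3, (p3 → ¬p3) ⊢ 
    [Ax] p3 ⊢ p3
    [¬L] p3, ¬p3 ⊢ 
      [Ax] p3 ⊢ p3

Result: YES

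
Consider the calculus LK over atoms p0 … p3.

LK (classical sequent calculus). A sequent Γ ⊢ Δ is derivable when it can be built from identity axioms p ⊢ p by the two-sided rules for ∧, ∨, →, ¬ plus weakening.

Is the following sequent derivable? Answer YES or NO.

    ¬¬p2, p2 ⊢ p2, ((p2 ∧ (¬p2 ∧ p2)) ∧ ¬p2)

Derivation (root first):
[∧R] ¬¬p2, p2 ⊢ p2, ((p2 ∧ (¬p2 ∧ p2)) ∧ ¬p2)
  [∧R] ¬¬p2, p2 ⊢ p2, (p2 ∧ (¬p2 ∧ p2))
    [¬L] ¬¬p2 ⊢ p2
      [¬R]  ⊢ p2, ¬p2
        [Ax] p2 ⊢ p2
    [∧R] p2 ⊢ p2, (¬p2 ∧ p2)
      [¬R]  ⊢ p2, ¬p2
        [Ax] p2 ⊢ p2
      [Ax] p2 ⊢ p2
  [¬R]  ⊢ p2, ¬p2
    [Ax] p2 ⊢ p2

Result: YES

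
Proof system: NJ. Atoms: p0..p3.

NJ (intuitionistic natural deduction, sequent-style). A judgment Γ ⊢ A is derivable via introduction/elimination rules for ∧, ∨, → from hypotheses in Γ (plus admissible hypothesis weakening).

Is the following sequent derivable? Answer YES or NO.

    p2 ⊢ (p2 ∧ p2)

Derivation (root first):
[∧I] p2 ⊢ (p2 ∧ p2)
  [Wk] p2, p2 ⊢ p2
    [Ax] p2 ⊢ p2
  [Ax] p2 ⊢ p2

Result: YES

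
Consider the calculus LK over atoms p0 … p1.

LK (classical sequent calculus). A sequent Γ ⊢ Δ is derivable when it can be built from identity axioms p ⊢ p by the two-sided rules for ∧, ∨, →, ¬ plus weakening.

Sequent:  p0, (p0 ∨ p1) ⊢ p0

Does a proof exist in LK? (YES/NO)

Derivation trace:
[∨L] p0, (p0 ∨ p1) ⊢ p0
  [Ax] p0 ⊢ p0
  [WL] p0, p1 ⊢ p0
    [Ax] p0 ⊢ p0

Result: YES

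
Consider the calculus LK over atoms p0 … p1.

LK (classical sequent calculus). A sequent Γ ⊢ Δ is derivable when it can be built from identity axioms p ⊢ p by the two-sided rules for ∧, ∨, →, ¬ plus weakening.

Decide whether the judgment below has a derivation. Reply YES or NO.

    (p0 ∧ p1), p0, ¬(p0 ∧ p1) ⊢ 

Proof tree:
[¬L] (p0 ∧ p1), p0, ¬(p0 ∧ p1) ⊢ 
  [WL] (p0 ∧ p1), p0 ⊢ (p0 ∧ p1)
    [∧L] (p0 ∧ p1) ⊢ (p0 ∧ p1)
      [∧R] p1, p0 ⊢ (p0 ∧ p1)
        [Ax] p0 ⊢ p0
        [Ax] p1 ⊢ p1

Result: YES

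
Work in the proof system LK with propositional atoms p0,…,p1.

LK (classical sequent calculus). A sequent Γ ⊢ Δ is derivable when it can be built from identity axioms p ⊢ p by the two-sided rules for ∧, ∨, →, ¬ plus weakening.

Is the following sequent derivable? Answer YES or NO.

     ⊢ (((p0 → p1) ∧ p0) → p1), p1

Proof tree:
[WR]  ⊢ (((p0 → p1) ∧ p0) → p1), p1
  [→R]  ⊢ (((p0 → p1) ∧ p0) → p1)
    [∧L] ((p0 → p1) ∧ p0) ⊢ p1
      [→L] p0, (p0 → p1) ⊢ p1
        [Ax] p0 ⊢ p0
        [Ax] p1 ⊢ p1

Result: YES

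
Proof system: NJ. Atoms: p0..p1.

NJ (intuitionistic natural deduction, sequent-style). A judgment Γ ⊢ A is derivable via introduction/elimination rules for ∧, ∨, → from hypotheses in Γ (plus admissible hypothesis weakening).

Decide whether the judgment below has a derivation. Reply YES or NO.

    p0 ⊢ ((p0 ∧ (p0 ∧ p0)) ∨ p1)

Derivation trace:
[∨I₁] p0 ⊢ ((p0 ∧ (p0 ∧ p0)) ∨ p1)
  [∧I] p0 ⊢ (p0 ∧ (p0 ∧ p0))
    [Ax] p0 ⊢ p0
    [∧I] p0 ⊢ (p0 ∧ p0)
      [Ax] p0 ⊢ p0
      [Ax] p0 ⊢ p0

Result: YES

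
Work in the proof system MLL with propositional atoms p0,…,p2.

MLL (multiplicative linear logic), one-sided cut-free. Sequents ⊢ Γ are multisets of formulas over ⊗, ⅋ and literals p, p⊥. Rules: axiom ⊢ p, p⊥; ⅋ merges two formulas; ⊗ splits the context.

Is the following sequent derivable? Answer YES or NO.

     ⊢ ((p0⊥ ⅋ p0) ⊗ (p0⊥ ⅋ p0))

Derivation (root first):
[⊗]  ⊢ ((p0⊥ ⅋ p0) ⊗ (p0⊥ ⅋ p0))
  [⅋]  ⊢ (p0⊥ ⅋ p0)
    [Ax]  ⊢ p0, p0⊥
  [⅋]  ⊢ (p0⊥ ⅋ p0)
    [Ax]  ⊢ p0, p0⊥

Result: YES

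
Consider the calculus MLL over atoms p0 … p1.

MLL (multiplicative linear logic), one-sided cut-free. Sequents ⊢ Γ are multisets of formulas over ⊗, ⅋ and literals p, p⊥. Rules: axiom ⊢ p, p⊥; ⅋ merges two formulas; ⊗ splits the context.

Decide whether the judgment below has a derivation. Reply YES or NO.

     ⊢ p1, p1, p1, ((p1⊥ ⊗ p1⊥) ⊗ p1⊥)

Derivation trace:
[⊗]  ⊢ p1, p1, p1, ((p1⊥ ⊗ p1⊥) ⊗ p1⊥)
  [⊗]  ⊢ p1, p1, (p1⊥ ⊗ p1⊥)
    [Ax]  ⊢ p1, p1⊥
    [Ax]  ⊢ p1, p1⊥
  [Ax]  ⊢ p1, p1⊥

Result: YES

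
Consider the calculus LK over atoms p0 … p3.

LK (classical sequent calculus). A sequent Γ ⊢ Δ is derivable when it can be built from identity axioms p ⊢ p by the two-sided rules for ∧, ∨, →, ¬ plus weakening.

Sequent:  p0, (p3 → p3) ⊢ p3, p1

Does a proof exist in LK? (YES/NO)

Truth-table refutation:
  v=0000: Γ:[p0=F, (p3 → p3)=T] Δ:[p3=F, p1=F] refutes=False
  v=0001: Γ:[p0=F, (p3 → p3)=T] Δ:[p3=T, p1=F] refutes=False
  v=0010: Γ:[p0=F, (p3 → p3)=T] Δ:[p3=F, p1=F] refutes=False
  v=0011: Γ:[p0=F, (p3 → p3)=T] Δ:[p3=T, p1=F] refutes=False
  v=0100: Γ:[p0=F, (p3 → p3)=T] Δ:[p3=F, p1=T] refutes=False
  v=0101: Γ:[p0=F, (p3 → p3)=T] Δ:[p3=T, p1=T] refutes=False
  v=0110: Γ:[p0=F, (p3 → p3)=T] Δ:[p3=F, p1=T] refutes=False
  v=0111: Γ:[p0=F, (p3 → p3)=T] Δ:[p3=T, p1=T] refutes=False
  v=1000: Γ:[p0=T, (p3 → p3)=T] Δ:[p3=F, p1=F] refutes=True  ← countermodel

Result: NO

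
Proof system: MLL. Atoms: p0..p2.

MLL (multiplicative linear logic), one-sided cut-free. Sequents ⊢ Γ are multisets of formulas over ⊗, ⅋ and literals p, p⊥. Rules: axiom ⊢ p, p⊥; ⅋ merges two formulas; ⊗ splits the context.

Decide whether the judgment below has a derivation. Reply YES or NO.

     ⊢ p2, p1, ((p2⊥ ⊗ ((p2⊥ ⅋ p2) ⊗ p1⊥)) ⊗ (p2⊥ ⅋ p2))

Derivation trace:
[⊗]  ⊢ p2, p1, ((p2⊥ ⊗ ((p2⊥ ⅋ p2) ⊗ p1⊥)) ⊗ (p2⊥ ⅋ p2))
  [⊗]  ⊢ p2, p1, (p2⊥ ⊗ ((p2⊥ ⅋ p2) ⊗ p1⊥))
    [Ax]  ⊢ p2, p2⊥
    [⊗]  ⊢ p1, ((p2⊥ ⅋ p2) ⊗ p1⊥)
      [⅋]  ⊢ (p2⊥ ⅋ p2)
        [Ax]  ⊢ p2, p2⊥
      [Ax]  ⊢ p1, p1⊥
  [⅋]  ⊢ (p2⊥ ⅋ p2)
    [Ax]  ⊢ p2, p2⊥

Result: YES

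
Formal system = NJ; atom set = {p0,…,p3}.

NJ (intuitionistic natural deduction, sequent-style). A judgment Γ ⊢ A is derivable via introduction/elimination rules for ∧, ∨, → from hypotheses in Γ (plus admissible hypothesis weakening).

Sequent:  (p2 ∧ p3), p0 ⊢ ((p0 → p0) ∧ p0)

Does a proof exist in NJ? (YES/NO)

Proof tree:
[∧I] (p2 ∧ p3), p0 ⊢ ((p0 → p0) ∧ p0)
  [Wk] (p2 ∧ p3) ⊢ (p0 → p0)
    [→I]  ⊢ (p0 → p0)
      [Ax] p0 ⊢ p0
  [Ax] p0 ⊢ p0

Result: YES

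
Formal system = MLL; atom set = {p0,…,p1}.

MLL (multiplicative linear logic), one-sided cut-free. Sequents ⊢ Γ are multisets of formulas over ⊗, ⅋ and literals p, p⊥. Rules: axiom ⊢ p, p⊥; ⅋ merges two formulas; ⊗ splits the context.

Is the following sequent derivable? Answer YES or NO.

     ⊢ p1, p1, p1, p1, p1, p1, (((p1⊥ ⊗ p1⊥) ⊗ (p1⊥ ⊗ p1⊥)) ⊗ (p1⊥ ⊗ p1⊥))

Derivation (root first):
[⊗]  ⊢ p1, p1, p1, p1, p1, p1, (((p1⊥ ⊗ p1⊥) ⊗ (p1⊥ ⊗ p1⊥)) ⊗ (p1⊥ ⊗ p1⊥))
  [⊗]  ⊢ p1, p1, p1, p1, ((p1⊥ ⊗ p1⊥) ⊗ (p1⊥ ⊗ p1⊥))
    [⊗]  ⊢ p1, p1, (p1⊥ ⊗ p1⊥)
      [Ax]  ⊢ p1, p1⊥
      [Ax]  ⊢ p1, p1⊥
    [⊗]  ⊢ p1, p1, (p1⊥ ⊗ p1⊥)
      [Ax]  ⊢ p1, p1⊥
      [Ax]  ⊢ p1, p1⊥
  [⊗]  ⊢ p1, p1, (p1⊥ ⊗ p1⊥)
    [Ax]  ⊢ p1, p1⊥
    [Ax]  ⊢ p1, p1⊥

Result: YES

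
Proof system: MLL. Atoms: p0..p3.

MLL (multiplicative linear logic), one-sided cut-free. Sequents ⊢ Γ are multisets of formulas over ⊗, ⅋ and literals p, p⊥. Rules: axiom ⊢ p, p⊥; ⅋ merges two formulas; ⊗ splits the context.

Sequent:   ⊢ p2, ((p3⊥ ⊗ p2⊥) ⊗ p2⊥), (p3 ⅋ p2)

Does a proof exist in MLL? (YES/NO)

Proof tree:
[⅋]  ⊢ p2, ((p3⊥ ⊗ p2⊥) ⊗ p2⊥), (p3 ⅋ p2)
  [⊗]  ⊢ p3, p2, p2, ((p3⊥ ⊗ p2⊥) ⊗ p2⊥)
    [⊗]  ⊢ p3, p2, (p3⊥ ⊗ p2⊥)
      [Ax]  ⊢ p3, p3⊥
      [Ax]  ⊢ p2, p2⊥
    [Ax]  ⊢ p2, p2⊥

Result: YES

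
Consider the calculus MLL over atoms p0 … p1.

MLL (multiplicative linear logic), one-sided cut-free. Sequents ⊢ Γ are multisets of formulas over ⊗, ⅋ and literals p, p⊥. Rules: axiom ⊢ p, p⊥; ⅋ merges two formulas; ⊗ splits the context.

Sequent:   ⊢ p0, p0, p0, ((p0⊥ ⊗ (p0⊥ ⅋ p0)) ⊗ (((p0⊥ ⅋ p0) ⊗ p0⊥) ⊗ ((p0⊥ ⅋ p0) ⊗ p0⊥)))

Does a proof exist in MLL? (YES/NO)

Derivation trace:
[⊗]  ⊢ p0, p0, p0, ((p0⊥ ⊗ (p0⊥ ⅋ p0)) ⊗ (((p0⊥ ⅋ p0) ⊗ p0⊥) ⊗ ((p0⊥ ⅋ p0) ⊗ p0⊥)))
  [⊗]  ⊢ p0, (p0⊥ ⊗ (p0⊥ ⅋ p0))
    [Ax]  ⊢ p0, p0⊥
    [⅋]  ⊢ (p0⊥ ⅋ p0)
      [Ax]  ⊢ p0, p0⊥
  [⊗]  ⊢ p0, p0, (((p0⊥ ⅋ p0) ⊗ p0⊥) ⊗ ((p0⊥ ⅋ p0) ⊗ p0⊥))
    [⊗]  ⊢ p0, ((p0⊥ ⅋ p0) ⊗ p0⊥)
      [⅋]  ⊢ (p0⊥ ⅋ p0)
        [Ax]  ⊢ p0, p0⊥
      [Ax]  ⊢ p0, p0⊥
    [⊗]  ⊢ p0, ((p0⊥ ⅋ p0) ⊗ p0⊥)
      [⅋]  ⊢ (p0⊥ ⅋ p0)
        [Ax]  ⊢ p0, p0⊥
      [Ax]  ⊢ p0, p0⊥

Result: YES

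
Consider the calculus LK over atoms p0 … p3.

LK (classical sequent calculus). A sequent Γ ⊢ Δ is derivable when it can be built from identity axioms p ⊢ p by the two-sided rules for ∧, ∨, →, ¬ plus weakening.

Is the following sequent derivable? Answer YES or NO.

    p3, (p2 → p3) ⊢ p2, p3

Derivation trace:
[→L] p3, (p2 → p3) ⊢ p2, p3
  [WR] p3 ⊢ p3, p2
    [Ax] p3 ⊢ p3
  [WR] p3 ⊢ p3, p2
    [Ax] p3 ⊢ p3

Result: YES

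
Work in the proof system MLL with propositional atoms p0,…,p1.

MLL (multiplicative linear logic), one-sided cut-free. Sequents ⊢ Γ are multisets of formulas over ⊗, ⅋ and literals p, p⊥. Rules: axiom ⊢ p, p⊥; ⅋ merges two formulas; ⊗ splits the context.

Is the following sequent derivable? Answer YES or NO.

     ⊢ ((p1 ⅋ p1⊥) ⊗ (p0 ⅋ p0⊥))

Derivation trace:
[⊗]  ⊢ ((p1 ⅋ p1⊥) ⊗ (p0 ⅋ p0⊥))
  [⅋]  ⊢ (p1 ⅋ p1⊥)
    [Ax]  ⊢ p1, p1⊥
  [⅋]  ⊢ (p0 ⅋ p0⊥)
    [Ax]  ⊢ p0, p0⊥

Result: YES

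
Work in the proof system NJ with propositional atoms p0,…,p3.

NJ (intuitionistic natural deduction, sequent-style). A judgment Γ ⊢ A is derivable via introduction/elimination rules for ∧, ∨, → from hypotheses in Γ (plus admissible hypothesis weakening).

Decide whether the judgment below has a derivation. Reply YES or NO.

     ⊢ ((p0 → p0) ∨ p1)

Derivation (root first):
[∨I₁]  ⊢ ((p0 → p0) ∨ p1)
  [→I]  ⊢ (p0 → p0)
    [Ax] p0 ⊢ p0

Result: YES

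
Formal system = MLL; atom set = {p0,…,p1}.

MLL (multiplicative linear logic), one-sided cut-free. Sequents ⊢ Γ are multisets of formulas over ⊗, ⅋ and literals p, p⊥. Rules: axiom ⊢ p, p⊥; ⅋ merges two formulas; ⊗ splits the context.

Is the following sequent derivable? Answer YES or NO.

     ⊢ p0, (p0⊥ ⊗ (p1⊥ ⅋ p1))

Derivation (root first):
[⊗]  ⊢ p0, (p0⊥ ⊗ (p1⊥ ⅋ p1))
  [Ax]  ⊢ p0, p0⊥
  [⅋]  ⊢ (p1⊥ ⅋ p1)
    [Ax]  ⊢ p1, p1⊥

Result: YES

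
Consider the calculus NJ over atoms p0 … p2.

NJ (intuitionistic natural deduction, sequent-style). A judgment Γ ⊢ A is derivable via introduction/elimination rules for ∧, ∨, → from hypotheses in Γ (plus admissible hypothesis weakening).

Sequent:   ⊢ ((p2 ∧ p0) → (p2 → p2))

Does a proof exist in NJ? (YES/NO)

Derivation trace:
[→I]  ⊢ ((p2 ∧ p0) → (p2 → p2))
  [Wk] (p2 ∧ p0) ⊢ (p2 → p2)
    [→I]  ⊢ (p2 → p2)
      [Ax] p2 ⊢ p2

Result: YES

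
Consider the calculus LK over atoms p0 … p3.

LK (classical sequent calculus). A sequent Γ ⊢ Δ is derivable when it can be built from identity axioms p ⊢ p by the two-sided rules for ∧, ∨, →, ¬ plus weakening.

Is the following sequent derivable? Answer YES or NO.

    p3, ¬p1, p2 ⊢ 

Enumerate valuations to refute Γ ⊢ Δ:
  v=0000: Γ:[p3=F, ¬p1=T, p2=F] Δ:[] refutes=False
  v=0001: Γ:[p3=T, ¬p1=T, p2=F] Δ:[] refutes=False
  v=0010: Γ:[p3=F, ¬p1=T, p2=T] Δ:[] refutes=False
  v=0011: Γ:[p3=T, ¬p1=T, p2=T] Δ:[] refutes=True  ← countermodel

Result: NO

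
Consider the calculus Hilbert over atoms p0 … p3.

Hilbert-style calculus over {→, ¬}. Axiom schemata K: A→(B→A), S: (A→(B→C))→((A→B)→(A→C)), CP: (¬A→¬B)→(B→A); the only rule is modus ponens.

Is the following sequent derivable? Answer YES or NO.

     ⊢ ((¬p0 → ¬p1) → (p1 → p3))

Truth-table refutation:
  v=0000: Γ:[] Δ:[((¬p0 → ¬p1) → (p1 → p3))=T] refutes=False
  v=0001: Γ:[] Δ:[((¬p0 → ¬p1) → (p1 → p3))=T] refutes=False
  v=0010: Γ:[] Δ:[((¬p0 → ¬p1) → (p1 → p3))=T] refutes=False
  v=0011: Γ:[] Δ:[((¬p0 → ¬p1) → (p1 → p3))=T] refutes=False
  v=0100: Γ:[] Δ:[((¬p0 → ¬p1) → (p1 → p3))=T] refutes=False
  v=0101: Γ:[] Δ:[((¬p0 → ¬p1) → (p1 → p3))=T] refutes=False
  v=0110: Γ:[] Δ:[((¬p0 → ¬p1) → (p1 → p3))=T] refutes=False
  v=0111: Γ:[] Δ:[((¬p0 → ¬p1) → (p1 → p3))=T] refutes=False
  v=1000: Γ:[] Δ:[((¬p0 → ¬p1) → (p1 → p3))=T] refutes=False
  v=1001: Γ:[] Δ:[((¬p0 → ¬p1) → (p1 → p3))=T] refutes=False
  v=1010: Γ:[] Δ:[((¬p0 → ¬p1) → (p1 → p3))=T] refutes=False
  v=1011: Γ:[] Δ:[((¬p0 → ¬p1) → (p1 → p3))=T] refutes=False
  v=1100: Γ:[] Δ:[((¬p0 → ¬p1) → (p1 → p3))=F] refutes=True  ← countermodel

Result: NO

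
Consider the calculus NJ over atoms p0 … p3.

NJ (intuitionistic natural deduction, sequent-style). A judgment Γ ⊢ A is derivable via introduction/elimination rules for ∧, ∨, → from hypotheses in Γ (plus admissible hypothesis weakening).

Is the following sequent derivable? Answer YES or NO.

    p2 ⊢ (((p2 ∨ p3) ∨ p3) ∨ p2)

Derivation trace:
[∨I₁] p2 ⊢ (((p2 ∨ p3) ∨ p3) ∨ p2)
  [∨I₁] p2 ⊢ ((p2 ∨ p3) ∨ p3)
    [∨I₁] p2 ⊢ (p2 ∨ p3)
      [Ax] p2 ⊢ p2

Result: YES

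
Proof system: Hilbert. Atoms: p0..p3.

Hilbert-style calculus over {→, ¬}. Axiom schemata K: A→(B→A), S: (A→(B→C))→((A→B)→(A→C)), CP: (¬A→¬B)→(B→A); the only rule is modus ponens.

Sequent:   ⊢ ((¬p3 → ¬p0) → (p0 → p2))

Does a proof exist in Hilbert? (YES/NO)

Search for a countermodel by truth-table:
  v=0000: Γ:[] Δ:[((¬p3 → ¬p0) → (p0 → p2))=T] refutes=False
  v=0001: Γ:[] Δ:[((¬p3 → ¬p0) → (p0 → p2))=T] refutes=False
  v=0010: Γ:[] Δ:[((¬p3 → ¬p0) → (p0 → p2))=T] refutes=False
  v=0011: Γ:[] Δ:[((¬p3 → ¬p0) → (p0 → p2))=T] refutes=False
  v=0100: Γ:[] Δ:[((¬p3 → ¬p0) → (p0 → p2))=T] refutes=False
  v=0101: Γ:[] Δ:[((¬p3 → ¬p0) → (p0 → p2))=T] refutes=False
  v=0110: Γ:[] Δ:[((¬p3 → ¬p0) → (p0 → p2))=T] refutes=False
  v=0111: Γ:[] Δ:[((¬p3 → ¬p0) → (p0 → p2))=T] refutes=False
  v=1000: Γ:[] Δ:[((¬p3 → ¬p0) → (p0 → p2))=T] refutes=False
  v=1001: Γ:[] Δ:[((¬p3 → ¬p0) → (p0 → p2))=F] refutes=True  ← countermodel

Result: NO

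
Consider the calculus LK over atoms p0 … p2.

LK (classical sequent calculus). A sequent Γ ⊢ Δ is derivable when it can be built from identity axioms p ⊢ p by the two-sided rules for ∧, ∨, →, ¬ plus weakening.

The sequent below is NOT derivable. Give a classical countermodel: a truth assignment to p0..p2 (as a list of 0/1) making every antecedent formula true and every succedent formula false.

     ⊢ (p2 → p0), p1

Search for a countermodel by truth-table:
  v=000: Γ:[] Δ:[(p2 → p0)=T, p1=F] refutes=False
  v=001: Γ:[] Δ:[(p2 → p0)=F, p1=F] refutes=True  ← countermodel

Result: [0, 0, 1]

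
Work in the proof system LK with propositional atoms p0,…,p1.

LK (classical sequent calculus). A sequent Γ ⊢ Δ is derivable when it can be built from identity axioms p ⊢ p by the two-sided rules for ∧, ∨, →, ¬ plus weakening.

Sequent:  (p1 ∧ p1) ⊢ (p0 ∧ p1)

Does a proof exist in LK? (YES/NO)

Truth-table refutation:
  v=00: Γ:[(p1 ∧ p1)=F] Δ:[(p0 ∧ p1)=F] refutes=False
  v=01: Γ:[(p1 ∧ p1)=T] Δ:[(p0 ∧ p1)=F] refutes=True  ← countermodel

Result: NO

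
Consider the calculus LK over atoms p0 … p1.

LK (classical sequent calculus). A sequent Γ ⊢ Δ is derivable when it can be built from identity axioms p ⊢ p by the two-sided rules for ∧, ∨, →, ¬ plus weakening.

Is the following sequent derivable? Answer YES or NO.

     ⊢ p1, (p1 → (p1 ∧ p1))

Derivation (root first):
[→R]  ⊢ p1, (p1 → (p1 ∧ p1))
  [∧R] p1 ⊢ p1, (p1 ∧ p1)
    [WR] p1 ⊢ p1, p1
      [Ax] p1 ⊢ p1
    [Ax] p1 ⊢ p1

Result: YES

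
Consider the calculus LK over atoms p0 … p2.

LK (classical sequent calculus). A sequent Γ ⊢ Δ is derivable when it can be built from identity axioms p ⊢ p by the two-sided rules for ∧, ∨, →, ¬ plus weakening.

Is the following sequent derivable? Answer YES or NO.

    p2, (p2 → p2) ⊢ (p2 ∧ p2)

Derivation trace:
[∧R] p2, (p2 → p2) ⊢ (p2 ∧ p2)
  [Ax] p2 ⊢ p2
  [→L] p2, (p2 → p2) ⊢ p2
    [Ax] p2 ⊢ p2
    [Ax] p2 ⊢ p2

Result: YES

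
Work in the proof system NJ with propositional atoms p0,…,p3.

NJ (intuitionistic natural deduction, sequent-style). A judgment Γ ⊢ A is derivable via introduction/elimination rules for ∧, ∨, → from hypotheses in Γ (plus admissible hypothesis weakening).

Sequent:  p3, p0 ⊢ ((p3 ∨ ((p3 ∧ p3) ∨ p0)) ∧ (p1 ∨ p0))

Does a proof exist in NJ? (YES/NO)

Derivation (root first):
[∧I] p3, p0 ⊢ ((p3 ∨ ((p3 ∧ p3) ∨ p0)) ∧ (p1 ∨ p0))
  [∨I₂] p3 ⊢ (p3 ∨ ((p3 ∧ p3) ∨ p0))
    [∨I₁] p3 ⊢ ((p3 ∧ p3) ∨ p0)
      [∧I] p3 ⊢ (p3 ∧ p3)
        [Ax] p3 ⊢ p3
        [Ax] p3 ⊢ p3
  [∨I₂] p0 ⊢ (p1 ∨ p0)
    [Ax] p0 ⊢ p0

Result: YES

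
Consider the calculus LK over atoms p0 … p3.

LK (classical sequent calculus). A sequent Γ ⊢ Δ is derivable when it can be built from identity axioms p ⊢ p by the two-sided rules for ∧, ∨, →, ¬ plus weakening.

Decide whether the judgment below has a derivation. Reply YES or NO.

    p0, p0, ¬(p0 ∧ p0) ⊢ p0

Derivation trace:
[¬L] p0, p0, ¬(p0 ∧ p0) ⊢ p0
  [WL] p0, p0 ⊢ p0, (p0 ∧ p0)
    [∧R] p0 ⊢ p0, (p0 ∧ p0)
      [WR] p0 ⊢ p0, p0
        [Ax] p0 ⊢ p0
      [Ax] p0 ⊢ p0

Result: YES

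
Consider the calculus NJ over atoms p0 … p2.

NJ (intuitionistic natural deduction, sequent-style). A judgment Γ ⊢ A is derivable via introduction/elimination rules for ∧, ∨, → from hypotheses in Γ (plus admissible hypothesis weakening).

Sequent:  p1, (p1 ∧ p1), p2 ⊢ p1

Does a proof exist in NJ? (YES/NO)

Proof tree:
[Wk] p1, (p1 ∧ p1), p2 ⊢ p1
  [Wk] p1, (p1 ∧ p1) ⊢ p1
    [Ax] p1 ⊢ p1

Result: YES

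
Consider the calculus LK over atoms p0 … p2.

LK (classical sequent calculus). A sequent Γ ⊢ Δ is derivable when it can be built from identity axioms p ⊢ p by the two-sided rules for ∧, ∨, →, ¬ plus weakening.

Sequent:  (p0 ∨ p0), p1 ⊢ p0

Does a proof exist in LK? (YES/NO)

Derivation trace:
[WL] (p0 ∨ p0), p1 ⊢ p0
  [∨L] (p0 ∨ p0) ⊢ p0
    [Ax] p0 ⊢ p0
    [Ax] p0 ⊢ p0

Result: YES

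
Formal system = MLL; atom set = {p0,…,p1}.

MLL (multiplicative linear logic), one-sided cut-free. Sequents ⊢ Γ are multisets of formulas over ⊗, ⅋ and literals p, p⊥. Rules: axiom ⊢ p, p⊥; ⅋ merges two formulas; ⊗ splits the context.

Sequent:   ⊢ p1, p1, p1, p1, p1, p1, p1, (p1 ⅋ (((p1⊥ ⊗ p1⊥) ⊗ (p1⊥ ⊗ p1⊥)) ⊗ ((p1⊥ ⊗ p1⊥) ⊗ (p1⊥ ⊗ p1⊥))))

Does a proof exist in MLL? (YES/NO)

Proof tree:
[⅋]  ⊢ p1, p1, p1, p1, p1, p1, p1, (p1 ⅋ (((p1⊥ ⊗ p1⊥) ⊗ (p1⊥ ⊗ p1⊥)) ⊗ ((p1⊥ ⊗ p1⊥) ⊗ (p1⊥ ⊗ p1⊥))))
  [⊗]  ⊢ p1, p1, p1, p1, p1, p1, p1, p1, (((p1⊥ ⊗ p1⊥) ⊗ (p1⊥ ⊗ p1⊥)) ⊗ ((p1⊥ ⊗ p1⊥) ⊗ (p1⊥ ⊗ p1⊥)))
    [⊗]  ⊢ p1, p1, p1, p1, ((p1⊥ ⊗ p1⊥) ⊗ (p1⊥ ⊗ p1⊥))
      [⊗]  ⊢ p1, p1, (p1⊥ ⊗ p1⊥)
        [Ax]  ⊢ p1, p1⊥
        [Ax]  ⊢ p1, p1⊥
      [⊗]  ⊢ p1, p1, (p1⊥ ⊗ p1⊥)
        [Ax]  ⊢ p1, p1⊥
        [Ax]  ⊢ p1, p1⊥
    [⊗]  ⊢ p1, p1, p1, p1, ((p1⊥ ⊗ p1⊥) ⊗ (p1⊥ ⊗ p1⊥))
      [⊗]  ⊢ p1, p1, (p1⊥ ⊗ p1⊥)
        [Ax]  ⊢ p1, p1⊥
        [Ax]  ⊢ p1, p1⊥
      [⊗]  ⊢ p1, p1, (p1⊥ ⊗ p1⊥)
        [Ax]  ⊢ p1, p1⊥
        [Ax]  ⊢ p1, p1⊥

Result: YES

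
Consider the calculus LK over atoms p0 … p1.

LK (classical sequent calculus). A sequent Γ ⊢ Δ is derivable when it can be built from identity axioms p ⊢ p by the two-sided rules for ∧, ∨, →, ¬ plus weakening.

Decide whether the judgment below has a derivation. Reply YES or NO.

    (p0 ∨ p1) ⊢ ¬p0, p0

Proof tree:
[∨L] (p0 ∨ p1) ⊢ ¬p0, p0
  [Ax] p0 ⊢ p0
  [¬R] p1 ⊢ p0, ¬p0
    [WL] p0, p1 ⊢ p0
      [Ax] p0 ⊢ p0

Result: YES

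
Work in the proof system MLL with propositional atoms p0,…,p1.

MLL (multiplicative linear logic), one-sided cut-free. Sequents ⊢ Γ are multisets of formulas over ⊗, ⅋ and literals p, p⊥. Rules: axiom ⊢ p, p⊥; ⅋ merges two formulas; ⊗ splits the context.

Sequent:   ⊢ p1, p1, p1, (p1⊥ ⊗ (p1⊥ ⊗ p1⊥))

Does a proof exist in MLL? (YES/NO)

Derivation (root first):
[⊗]  ⊢ p1, p1, p1, (p1⊥ ⊗ (p1⊥ ⊗ p1⊥))
  [Ax]  ⊢ p1, p1⊥
  [⊗]  ⊢ p1, p1, (p1⊥ ⊗ p1⊥)
    [Ax]  ⊢ p1, p1⊥
    [Ax]  ⊢ p1, p1⊥

Result: YES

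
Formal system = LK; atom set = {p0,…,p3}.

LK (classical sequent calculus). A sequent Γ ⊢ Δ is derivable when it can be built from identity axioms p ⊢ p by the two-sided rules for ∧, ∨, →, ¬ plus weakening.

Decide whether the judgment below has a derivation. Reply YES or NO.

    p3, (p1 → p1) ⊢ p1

Search for a countermodel by truth-table:
  v=0000: Γ:[p3=F, (p1 → p1)=T] Δ:[p1=F] refutes=False
  v=0001: Γ:[p3=T, (p1 → p1)=T] Δ:[p1=F] refutes=True  ← countermodel

Result: NO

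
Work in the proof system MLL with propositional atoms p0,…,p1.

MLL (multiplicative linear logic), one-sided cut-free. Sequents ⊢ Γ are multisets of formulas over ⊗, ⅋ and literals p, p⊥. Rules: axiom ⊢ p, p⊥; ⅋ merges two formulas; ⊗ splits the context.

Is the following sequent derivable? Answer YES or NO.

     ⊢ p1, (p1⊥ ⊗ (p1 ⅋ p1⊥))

Derivation (root first):
[⊗]  ⊢ p1, (p1⊥ ⊗ (p1 ⅋ p1⊥))
  [Ax]  ⊢ p1, p1⊥
  [⅋]  ⊢ (p1 ⅋ p1⊥)
    [Ax]  ⊢ p1, p1⊥

Result: YES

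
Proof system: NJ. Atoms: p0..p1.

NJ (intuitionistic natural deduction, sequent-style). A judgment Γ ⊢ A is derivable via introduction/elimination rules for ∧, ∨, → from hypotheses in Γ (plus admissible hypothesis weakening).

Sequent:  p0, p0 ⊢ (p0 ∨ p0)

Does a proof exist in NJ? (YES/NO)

Proof tree:
[∨I₁] p0, p0 ⊢ (p0 ∨ p0)
  [Wk] p0, p0 ⊢ p0
    [Ax] p0 ⊢ p0

Result: YES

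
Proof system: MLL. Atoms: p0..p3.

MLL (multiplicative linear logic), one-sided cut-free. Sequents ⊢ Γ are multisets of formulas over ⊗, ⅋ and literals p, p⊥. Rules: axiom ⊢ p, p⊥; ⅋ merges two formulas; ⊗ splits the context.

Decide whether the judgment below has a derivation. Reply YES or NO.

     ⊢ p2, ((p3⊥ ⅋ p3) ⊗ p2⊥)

Derivation trace:
[⊗]  ⊢ p2, ((p3⊥ ⅋ p3) ⊗ p2⊥)
  [⅋]  ⊢ (p3⊥ ⅋ p3)
    [Ax]  ⊢ p3, p3⊥
  [Ax]  ⊢ p2, p2⊥

Result: YES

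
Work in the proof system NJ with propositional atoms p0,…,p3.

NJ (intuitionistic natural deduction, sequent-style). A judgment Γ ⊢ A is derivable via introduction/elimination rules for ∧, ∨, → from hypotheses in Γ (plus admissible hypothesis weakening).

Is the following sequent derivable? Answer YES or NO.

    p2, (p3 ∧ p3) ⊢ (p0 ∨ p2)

Derivation trace:
[Wk] p2, (p3 ∧ p3) ⊢ (p0 ∨ p2)
  [∨I₂] p2 ⊢ (p0 ∨ p2)
    [Ax] p2 ⊢ p2

Result: YES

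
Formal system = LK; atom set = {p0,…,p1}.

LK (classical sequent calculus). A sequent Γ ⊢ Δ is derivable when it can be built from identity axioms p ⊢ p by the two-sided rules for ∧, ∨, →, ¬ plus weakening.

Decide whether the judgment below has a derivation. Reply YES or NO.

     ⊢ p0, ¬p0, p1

Proof tree:
[WR]  ⊢ p0, ¬p0, p1
  [¬R]  ⊢ p0, ¬p0
    [Ax] p0 ⊢ p0

Result: YES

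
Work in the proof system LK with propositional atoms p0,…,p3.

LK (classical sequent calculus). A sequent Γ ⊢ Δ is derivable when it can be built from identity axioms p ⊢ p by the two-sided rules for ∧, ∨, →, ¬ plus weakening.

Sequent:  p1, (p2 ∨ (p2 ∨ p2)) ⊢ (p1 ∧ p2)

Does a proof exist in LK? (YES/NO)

Derivation trace:
[∨L] p1, (p2 ∨ (p2 ∨ p2)) ⊢ (p1 ∧ p2)
  [∧R] p1, p2 ⊢ (p1 ∧ p2)
    [Ax] p1 ⊢ p1
    [Ax] p2 ⊢ p2
  [∨L] p1, (p2 ∨ p2) ⊢ (p1 ∧ p2)
    [∧R] p1, p2 ⊢ (p1 ∧ p2)
      [Ax] p1 ⊢ p1
      [Ax] p2 ⊢ p2
    [∧R] p1, p2 ⊢ (p1 ∧ p2)
      [Ax] p1 ⊢ p1
      [Ax] p2 ⊢ p2

Result: YES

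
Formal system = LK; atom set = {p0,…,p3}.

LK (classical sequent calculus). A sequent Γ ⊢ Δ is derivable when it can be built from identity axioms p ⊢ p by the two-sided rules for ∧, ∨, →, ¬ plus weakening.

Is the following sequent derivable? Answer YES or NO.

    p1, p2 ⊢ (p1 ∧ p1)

Derivation (root first):
[∧R] p1, p2 ⊢ (p1 ∧ p1)
  [Ax] p1 ⊢ p1
  [WL] p1, p2 ⊢ p1
    [Ax] p1 ⊢ p1

Result: YES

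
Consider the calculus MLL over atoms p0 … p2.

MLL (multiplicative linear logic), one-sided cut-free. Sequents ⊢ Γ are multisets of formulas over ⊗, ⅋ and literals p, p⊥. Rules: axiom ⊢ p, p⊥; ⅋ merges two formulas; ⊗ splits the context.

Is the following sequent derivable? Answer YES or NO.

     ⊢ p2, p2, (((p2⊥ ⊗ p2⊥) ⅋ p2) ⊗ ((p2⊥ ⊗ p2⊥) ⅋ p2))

Proof tree:
[⊗]  ⊢ p2, p2, (((p2⊥ ⊗ p2⊥) ⅋ p2) ⊗ ((p2⊥ ⊗ p2⊥) ⅋ p2))
  [⅋]  ⊢ p2, ((p2⊥ ⊗ p2⊥) ⅋ p2)
    [⊗]  ⊢ p2, p2, (p2⊥ ⊗ p2⊥)
      [Ax]  ⊢ p2, p2⊥
      [Ax]  ⊢ p2, p2⊥
  [⅋]  ⊢ p2, ((p2⊥ ⊗ p2⊥) ⅋ p2)
    [⊗]  ⊢ p2, p2, (p2⊥ ⊗ p2⊥)
      [Ax]  ⊢ p2, p2⊥
      [Ax]  ⊢ p2, p2⊥

Result: YES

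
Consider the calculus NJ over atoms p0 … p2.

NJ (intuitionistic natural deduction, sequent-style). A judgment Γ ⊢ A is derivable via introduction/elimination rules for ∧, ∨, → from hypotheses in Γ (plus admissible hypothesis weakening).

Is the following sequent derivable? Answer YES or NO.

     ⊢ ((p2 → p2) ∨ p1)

Derivation (root first):
[∨I₁]  ⊢ ((p2 → p2) ∨ p1)
  [→I]  ⊢ (p2 → p2)
    [Ax] p2 ⊢ p2

Result: YES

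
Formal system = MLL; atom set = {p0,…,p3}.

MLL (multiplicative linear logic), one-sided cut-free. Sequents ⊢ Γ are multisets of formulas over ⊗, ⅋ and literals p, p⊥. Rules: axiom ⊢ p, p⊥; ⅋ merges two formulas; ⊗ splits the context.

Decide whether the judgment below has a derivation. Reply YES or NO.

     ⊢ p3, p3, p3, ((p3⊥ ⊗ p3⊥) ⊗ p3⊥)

Derivation trace:
[⊗]  ⊢ p3, p3, p3, ((p3⊥ ⊗ p3⊥) ⊗ p3⊥)
  [⊗]  ⊢ p3, p3, (p3⊥ ⊗ p3⊥)
    [Ax]  ⊢ p3, p3⊥
    [Ax]  ⊢ p3, p3⊥
  [Ax]  ⊢ p3, p3⊥

Result: YES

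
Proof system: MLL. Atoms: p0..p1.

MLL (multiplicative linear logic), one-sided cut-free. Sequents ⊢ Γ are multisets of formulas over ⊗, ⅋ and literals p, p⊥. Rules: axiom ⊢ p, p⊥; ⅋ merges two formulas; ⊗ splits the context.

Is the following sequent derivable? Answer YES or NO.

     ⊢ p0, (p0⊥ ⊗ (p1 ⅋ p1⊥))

Proof tree:
[⊗]  ⊢ p0, (p0⊥ ⊗ (p1 ⅋ p1⊥))
  [Ax]  ⊢ p0, p0⊥
  [⅋]  ⊢ (p1 ⅋ p1⊥)
    [Ax]  ⊢ p1, p1⊥

Result: YES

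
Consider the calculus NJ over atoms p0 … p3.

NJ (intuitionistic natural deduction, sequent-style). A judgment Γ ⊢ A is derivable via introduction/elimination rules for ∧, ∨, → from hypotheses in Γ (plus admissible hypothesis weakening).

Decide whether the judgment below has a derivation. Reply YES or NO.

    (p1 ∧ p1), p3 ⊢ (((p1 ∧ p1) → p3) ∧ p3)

Derivation (root first):
[∧I] (p1 ∧ p1), p3 ⊢ (((p1 ∧ p1) → p3) ∧ p3)
  [→I] p3 ⊢ ((p1 ∧ p1) → p3)
    [Wk] p3, (p1 ∧ p1) ⊢ p3
      [Ax] p3 ⊢ p3
  [Wk] p3, (p1 ∧ p1) ⊢ p3
    [Ax] p3 ⊢ p3

Result: YES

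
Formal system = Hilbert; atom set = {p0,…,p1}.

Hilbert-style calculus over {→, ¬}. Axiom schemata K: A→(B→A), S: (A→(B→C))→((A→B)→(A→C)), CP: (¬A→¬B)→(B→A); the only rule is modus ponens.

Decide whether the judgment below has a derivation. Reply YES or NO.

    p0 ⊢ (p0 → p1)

Enumerate valuations to refute Γ ⊢ Δ:
  v=00: Γ:[p0=F] Δ:[(p0 → p1)=T] refutes=False
  v=01: Γ:[p0=F] Δ:[(p0 → p1)=T] refutes=False
  v=10: Γ:[p0=T] Δ:[(p0 → p1)=F] refutes=True  ← countermodel

Result: NO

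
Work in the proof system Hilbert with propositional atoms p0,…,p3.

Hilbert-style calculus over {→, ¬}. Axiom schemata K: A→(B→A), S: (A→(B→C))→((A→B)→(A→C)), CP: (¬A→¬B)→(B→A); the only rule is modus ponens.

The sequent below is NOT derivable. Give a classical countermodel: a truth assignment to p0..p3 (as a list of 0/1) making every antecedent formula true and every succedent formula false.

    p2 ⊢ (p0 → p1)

Search for a countermodel by truth-table:
  v=0000: Γ:[p2=F] Δ:[(p0 → p1)=T] refutes=False
  v=0001: Γ:[p2=F] Δ:[(p0 → p1)=T] refutes=False
  v=0010: Γ:[p2=T] Δ:[(p0 → p1)=T] refutes=False
  v=0011: Γ:[p2=T] Δ:[(p0 → p1)=T] refutes=False
  v=0100: Γ:[p2=F] Δ:[(p0 → p1)=T] refutes=False
  v=0101: Γ:[p2=F] Δ:[(p0 → p1)=T] refutes=False
  v=0110: Γ:[p2=T] Δ:[(p0 → p1)=T] refutes=False
  v=0111: Γ:[p2=T] Δ:[(p0 → p1)=T] refutes=False
  v=1000: Γ:[p2=F] Δ:[(p0 → p1)=F] refutes=False
  v=1001: Γ:[p2=F] Δ:[(p0 → p1)=F] refutes=False
  v=1010: Γ:[p2=T] Δ:[(p0 → p1)=F] refutes=True  ← countermodel

Result: [1, 0, 1, 0]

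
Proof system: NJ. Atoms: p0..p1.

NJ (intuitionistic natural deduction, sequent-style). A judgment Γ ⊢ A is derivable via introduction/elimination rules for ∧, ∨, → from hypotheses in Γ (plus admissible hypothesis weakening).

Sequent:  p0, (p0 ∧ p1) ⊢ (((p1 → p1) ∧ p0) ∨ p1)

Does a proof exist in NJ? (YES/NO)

Proof tree:
[∨I₁] p0, (p0 ∧ p1) ⊢ (((p1 → p1) ∧ p0) ∨ p1)
  [Wk] p0, (p0 ∧ p1) ⊢ ((p1 → p1) ∧ p0)
    [∧I] p0 ⊢ ((p1 → p1) ∧ p0)
      [→I]  ⊢ (p1 → p1)
        [Ax] p1 ⊢ p1
      [Ax] p0 ⊢ p0

Result: YES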